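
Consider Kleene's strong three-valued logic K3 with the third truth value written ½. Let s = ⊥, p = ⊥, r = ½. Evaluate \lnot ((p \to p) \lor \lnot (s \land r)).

⊥

p \to p = ⊥ \to ⊥ = ⊤
s \land r = ⊥ \land ½ = ⊥
\lnot (s \land r) = \lnot ⊥ = ⊤
(p \to p) \lor \lnot (s \land r) = ⊤ \lor ⊤ = ⊤
\lnot ((p \to p) \lor \lnot (s \land r)) = \lnot ⊤ = ⊥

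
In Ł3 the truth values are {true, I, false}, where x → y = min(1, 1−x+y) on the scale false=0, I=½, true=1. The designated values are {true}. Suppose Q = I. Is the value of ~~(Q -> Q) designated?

Q -> Q = I -> I = true  [min(1, 1−½+½)]
~(Q -> Q) = ~true = false
~~(Q -> Q) = ~false = true
true ∈ {true}.

Yes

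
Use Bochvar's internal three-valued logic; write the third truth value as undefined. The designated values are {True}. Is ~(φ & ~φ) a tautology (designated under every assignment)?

No

Countermodel: φ=undefined gives undefined, which is not designated.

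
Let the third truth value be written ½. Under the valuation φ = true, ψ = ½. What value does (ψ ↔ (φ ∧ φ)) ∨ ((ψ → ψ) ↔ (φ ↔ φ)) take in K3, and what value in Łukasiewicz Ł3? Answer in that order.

½; true

In K3: φ ∧ φ = true ∧ true = true
ψ ↔ (φ ∧ φ) = ½ ↔ true = ½
ψ → ψ = ½ → ½ = ½  [¬½ ∨ ½]
φ ↔ φ = true ↔ true = true
(ψ → ψ) ↔ (φ ↔ φ) = ½ ↔ true = ½
(ψ ↔ (φ ∧ φ)) ∨ ((ψ → ψ) ↔ (φ ↔ φ)) = ½ ∨ ½ = ½
In Łukasiewicz Ł3: φ ∧ φ = true ∧ true = true
ψ ↔ (φ ∧ φ) = ½ ↔ true = ½  [1 − |½−1|]
ψ → ψ = ½ → ½ = true
φ ↔ φ = true ↔ true = true
(ψ → ψ) ↔ (φ ↔ φ) = true ↔ true = true
(ψ ↔ (φ ∧ φ)) ∨ ((ψ → ψ) ↔ (φ ↔ φ)) = ½ ∨ true = true
They differ because K3 and Łukasiewicz Ł3 treat ½ differently under implication.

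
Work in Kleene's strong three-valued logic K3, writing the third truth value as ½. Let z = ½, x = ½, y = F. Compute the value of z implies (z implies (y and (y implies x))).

½

y implies x = F implies ½ = T  [not F or ½]
y and (y implies x) = F and T = F
z implies (y and (y implies x)) = ½ implies F = ½
z implies (z implies (y and (y implies x))) = ½ implies ½ = ½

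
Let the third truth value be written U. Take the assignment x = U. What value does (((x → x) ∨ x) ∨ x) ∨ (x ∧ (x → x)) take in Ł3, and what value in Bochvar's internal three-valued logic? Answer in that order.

In Ł3: x → x = U → U = true  [min(1, 1−½+½)]
(x → x) ∨ x = true ∨ U = true
((x → x) ∨ x) ∨ x = true ∨ U = true
x → x = U → U = true
x ∧ (x → x) = U ∧ true = U
(((x → x) ∨ x) ∨ x) ∨ (x ∧ (x → x)) = true ∨ U = true
In Bochvar's internal three-valued logic: x → x = U → U = U  [any arg is the third value ⇒ result is the third value]
(x → x) ∨ x = U ∨ U = U
((x → x) ∨ x) ∨ x = U ∨ U = U
x → x = U → U = U
x ∧ (x → x) = U ∧ U = U
(((x → x) ∨ x) ∨ x) ∨ (x ∧ (x → x)) = U ∨ U = U
They differ because Ł3 and Bochvar's internal three-valued logic treat U differently under the binary connectives.

true; U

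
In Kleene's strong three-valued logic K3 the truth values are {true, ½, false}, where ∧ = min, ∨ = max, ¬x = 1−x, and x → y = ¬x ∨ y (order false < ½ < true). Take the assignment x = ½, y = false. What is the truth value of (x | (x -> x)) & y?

false

x -> x = ½ -> ½ = ½  [~½ | ½]
x | (x -> x) = ½ | ½ = ½
(x | (x -> x)) & y = ½ & false = false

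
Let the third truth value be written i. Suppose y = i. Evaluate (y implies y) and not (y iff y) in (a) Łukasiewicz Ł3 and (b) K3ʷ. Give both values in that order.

In Łukasiewicz Ł3: y implies y = i implies i = 1  [min(1, 1−½+½)]
y iff y = i iff i = 1
not (y iff y) = not 1 = 0
(y implies y) and not (y iff y) = 1 and 0 = 0
In K3ʷ: y implies y = i implies i = i  [any arg is the third value ⇒ result is the third value]
y iff y = i iff i = i
not (y iff y) = not i = i
(y implies y) and not (y iff y) = i and i = i
They differ because Łukasiewicz Ł3 and K3ʷ treat i differently under the binary connectives.

0; i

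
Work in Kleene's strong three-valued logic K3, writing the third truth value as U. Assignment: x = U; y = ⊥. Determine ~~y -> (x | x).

⊤

~y = ~⊥ = ⊤
~~y = ~⊤ = ⊥
x | x = U | U = U
~~y -> (x | x) = ⊥ -> U = ⊤  [~⊥ | U]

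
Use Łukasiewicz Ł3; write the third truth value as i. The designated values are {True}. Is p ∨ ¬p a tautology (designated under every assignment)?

Countermodel: p=i gives i, which is not designated.

No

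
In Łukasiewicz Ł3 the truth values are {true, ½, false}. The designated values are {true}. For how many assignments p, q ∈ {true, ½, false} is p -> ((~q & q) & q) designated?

Designated under: (p=½, q=½); (p=false, q=true); (p=false, q=½); (p=false, q=false).

4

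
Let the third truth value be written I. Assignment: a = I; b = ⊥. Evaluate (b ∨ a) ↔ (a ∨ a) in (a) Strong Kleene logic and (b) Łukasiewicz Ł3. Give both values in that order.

In Strong Kleene logic: b ∨ a = ⊥ ∨ I = I
a ∨ a = I ∨ I = I
(b ∨ a) ↔ (a ∨ a) = I ↔ I = I
In Łukasiewicz Ł3: b ∨ a = ⊥ ∨ I = I
a ∨ a = I ∨ I = I
(b ∨ a) ↔ (a ∨ a) = I ↔ I = ⊤
They differ because Strong Kleene logic and Łukasiewicz Ł3 treat I differently under implication.

I; ⊤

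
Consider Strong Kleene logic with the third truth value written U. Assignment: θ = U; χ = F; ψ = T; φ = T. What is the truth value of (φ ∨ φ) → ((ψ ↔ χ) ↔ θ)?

U

φ ∨ φ = T ∨ T = T
ψ ↔ χ = T ↔ F = F
(ψ ↔ χ) ↔ θ = F ↔ U = U
(φ ∨ φ) → ((ψ ↔ χ) ↔ θ) = T → U = U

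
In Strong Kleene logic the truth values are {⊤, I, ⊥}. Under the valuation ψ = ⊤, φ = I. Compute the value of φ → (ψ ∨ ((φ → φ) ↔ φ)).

φ → φ = I → I = I  [¬I ∨ I]
(φ → φ) ↔ φ = I ↔ I = I
ψ ∨ ((φ → φ) ↔ φ) = ⊤ ∨ I = ⊤
φ → (ψ ∨ ((φ → φ) ↔ φ)) = I → ⊤ = ⊤

⊤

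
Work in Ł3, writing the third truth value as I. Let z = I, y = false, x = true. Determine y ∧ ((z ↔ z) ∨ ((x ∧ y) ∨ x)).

z ↔ z = I ↔ I = true  [1 − |½−½|]
x ∧ y = true ∧ false = false
(x ∧ y) ∨ x = false ∨ true = true
(z ↔ z) ∨ ((x ∧ y) ∨ x) = true ∨ true = true
y ∧ ((z ↔ z) ∨ ((x ∧ y) ∨ x)) = false ∧ true = false

false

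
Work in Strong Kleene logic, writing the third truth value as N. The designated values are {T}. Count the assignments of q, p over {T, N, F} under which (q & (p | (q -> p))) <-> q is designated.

Designated under: (q=T, p=T); (q=F, p=T); (q=F, p=N); (q=F, p=F).

4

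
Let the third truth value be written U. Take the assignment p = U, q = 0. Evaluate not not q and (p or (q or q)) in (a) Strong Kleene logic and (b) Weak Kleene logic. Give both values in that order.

0; U

In Strong Kleene logic: not q = not 0 = 1
not not q = not 1 = 0
q or q = 0 or 0 = 0
p or (q or q) = U or 0 = U
not not q and (p or (q or q)) = 0 and U = 0
In Weak Kleene logic: not q = not 0 = 1
not not q = not 1 = 0
q or q = 0 or 0 = 0
p or (q or q) = U or 0 = U
not not q and (p or (q or q)) = 0 and U = U
They differ because Strong Kleene logic and Weak Kleene logic treat U differently under the binary connectives.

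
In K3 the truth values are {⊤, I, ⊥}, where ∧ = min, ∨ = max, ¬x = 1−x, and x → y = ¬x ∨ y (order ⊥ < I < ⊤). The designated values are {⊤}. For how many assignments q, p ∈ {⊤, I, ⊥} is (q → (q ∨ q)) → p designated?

3

Designated under: (q=⊤, p=⊤); (q=I, p=⊤); (q=⊥, p=⊤).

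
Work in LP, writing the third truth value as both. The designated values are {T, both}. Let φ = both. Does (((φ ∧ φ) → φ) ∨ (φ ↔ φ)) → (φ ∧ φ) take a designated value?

φ ∧ φ = both ∧ both = both
(φ ∧ φ) → φ = both → both = both
φ ↔ φ = both ↔ both = both
((φ ∧ φ) → φ) ∨ (φ ↔ φ) = both ∨ both = both
φ ∧ φ = both ∧ both = both
(((φ ∧ φ) → φ) ∨ (φ ↔ φ)) → (φ ∧ φ) = both → both = both
both ∈ {T, both}.

Yes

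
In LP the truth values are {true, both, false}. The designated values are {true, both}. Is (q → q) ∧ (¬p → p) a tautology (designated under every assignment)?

No

Countermodel: q=true, p=false gives false, which is not designated.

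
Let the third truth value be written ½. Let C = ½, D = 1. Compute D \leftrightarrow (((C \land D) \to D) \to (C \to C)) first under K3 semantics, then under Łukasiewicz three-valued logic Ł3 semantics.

In K3: C \land D = ½ \land 1 = ½
(C \land D) \to D = ½ \to 1 = 1  [\lnot ½ \lor 1]
C \to C = ½ \to ½ = ½
((C \land D) \to D) \to (C \to C) = 1 \to ½ = ½
D \leftrightarrow (((C \land D) \to D) \to (C \to C)) = 1 \leftrightarrow ½ = ½
In Łukasiewicz three-valued logic Ł3: C \land D = ½ \land 1 = ½
(C \land D) \to D = ½ \to 1 = 1  [min(1, 1−½+1)]
C \to C = ½ \to ½ = 1
((C \land D) \to D) \to (C \to C) = 1 \to 1 = 1
D \leftrightarrow (((C \land D) \to D) \to (C \to C)) = 1 \leftrightarrow 1 = 1
They differ because K3 and Łukasiewicz three-valued logic Ł3 treat ½ differently under implication.

½; 1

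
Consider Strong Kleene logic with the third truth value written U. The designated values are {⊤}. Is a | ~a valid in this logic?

No

Countermodel: a=U gives U, which is not designated.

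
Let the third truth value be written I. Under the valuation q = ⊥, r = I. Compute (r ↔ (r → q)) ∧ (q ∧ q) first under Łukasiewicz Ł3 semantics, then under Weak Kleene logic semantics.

⊥; I

In Łukasiewicz Ł3: r → q = I → ⊥ = I
r ↔ (r → q) = I ↔ I = ⊤
q ∧ q = ⊥ ∧ ⊥ = ⊥
(r ↔ (r → q)) ∧ (q ∧ q) = ⊤ ∧ ⊥ = ⊥
In Weak Kleene logic: r → q = I → ⊥ = I  [any arg is the third value ⇒ result is the third value]
r ↔ (r → q) = I ↔ I = I
q ∧ q = ⊥ ∧ ⊥ = ⊥
(r ↔ (r → q)) ∧ (q ∧ q) = I ∧ ⊥ = I
They differ because Łukasiewicz Ł3 and Weak Kleene logic treat I differently under the binary connectives.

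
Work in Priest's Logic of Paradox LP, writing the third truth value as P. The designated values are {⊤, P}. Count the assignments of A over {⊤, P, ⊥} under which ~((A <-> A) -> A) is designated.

2

A=⊤: ⊥ ·
A=P: P ✓
A=⊥: ⊤ ✓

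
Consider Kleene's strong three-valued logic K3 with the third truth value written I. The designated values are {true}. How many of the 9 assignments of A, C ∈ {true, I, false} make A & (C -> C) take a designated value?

2

Designated under: (A=true, C=true); (A=true, C=false).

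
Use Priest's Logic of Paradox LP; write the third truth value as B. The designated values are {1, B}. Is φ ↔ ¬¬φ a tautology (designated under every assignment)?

Every assignment of φ over {1, B, 0} gives a value in {1, B}.
In particular, with φ=B: φ ↔ ¬¬φ = B.

Yes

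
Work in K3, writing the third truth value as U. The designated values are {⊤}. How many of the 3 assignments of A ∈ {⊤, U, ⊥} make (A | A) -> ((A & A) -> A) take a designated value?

A=⊤: ⊤ ✓
A=U: U ·
A=⊥: ⊤ ✓

2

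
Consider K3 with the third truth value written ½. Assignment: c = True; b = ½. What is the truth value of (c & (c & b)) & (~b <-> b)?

½

c & b = True & ½ = ½
c & (c & b) = True & ½ = ½
~b = ~½ = ½
~b <-> b = ½ <-> ½ = ½
(c & (c & b)) & (~b <-> b) = ½ & ½ = ½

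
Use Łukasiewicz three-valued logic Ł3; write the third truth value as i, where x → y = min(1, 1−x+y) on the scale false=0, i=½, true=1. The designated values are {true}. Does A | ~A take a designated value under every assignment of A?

No

Countermodel: A=i gives i, which is not designated.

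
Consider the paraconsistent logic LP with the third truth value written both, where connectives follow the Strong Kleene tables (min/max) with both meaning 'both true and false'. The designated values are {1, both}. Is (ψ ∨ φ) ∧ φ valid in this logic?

No

Countermodel: ψ=1, φ=0 gives 0, which is not designated.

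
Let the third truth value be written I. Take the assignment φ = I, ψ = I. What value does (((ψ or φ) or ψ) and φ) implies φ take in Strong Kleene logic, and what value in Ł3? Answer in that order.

In Strong Kleene logic: ψ or φ = I or I = I
(ψ or φ) or ψ = I or I = I
((ψ or φ) or ψ) and φ = I and I = I
(((ψ or φ) or ψ) and φ) implies φ = I implies I = I  [not I or I]
In Ł3: ψ or φ = I or I = I
(ψ or φ) or ψ = I or I = I
((ψ or φ) or ψ) and φ = I and I = I
(((ψ or φ) or ψ) and φ) implies φ = I implies I = 1  [min(1, 1−½+½)]
They differ because Strong Kleene logic and Ł3 treat I differently under implication.

I; 1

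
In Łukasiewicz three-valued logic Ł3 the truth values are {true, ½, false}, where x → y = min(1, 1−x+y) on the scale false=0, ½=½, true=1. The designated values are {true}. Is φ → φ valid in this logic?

Yes

Every assignment of φ over {true, ½, false} gives a value in {true}.
In particular, with φ=½: φ → φ = true.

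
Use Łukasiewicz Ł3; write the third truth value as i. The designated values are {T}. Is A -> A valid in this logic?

Yes

Every assignment of A over {T, i, F} gives a value in {T}.
In particular, with A=i: A -> A = T.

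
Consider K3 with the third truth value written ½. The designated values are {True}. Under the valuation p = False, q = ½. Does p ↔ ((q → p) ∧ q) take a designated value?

No

q → p = ½ → False = ½  [¬½ ∨ False]
(q → p) ∧ q = ½ ∧ ½ = ½
p ↔ ((q → p) ∧ q) = False ↔ ½ = ½
½ ∉ {True}.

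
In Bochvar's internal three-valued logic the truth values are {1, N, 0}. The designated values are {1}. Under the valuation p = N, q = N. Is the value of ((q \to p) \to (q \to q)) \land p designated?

q \to p = N \to N = N  [any arg is the third value ⇒ result is the third value]
q \to q = N \to N = N
(q \to p) \to (q \to q) = N \to N = N
((q \to p) \to (q \to q)) \land p = N \land N = N
N ∉ {1}.

No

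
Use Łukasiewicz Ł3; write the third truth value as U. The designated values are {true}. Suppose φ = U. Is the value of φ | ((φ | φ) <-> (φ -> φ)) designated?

No

φ | φ = U | U = U
φ -> φ = U -> U = true  [min(1, 1−½+½)]
(φ | φ) <-> (φ -> φ) = U <-> true = U
φ | ((φ | φ) <-> (φ -> φ)) = U | U = U
U ∉ {true}.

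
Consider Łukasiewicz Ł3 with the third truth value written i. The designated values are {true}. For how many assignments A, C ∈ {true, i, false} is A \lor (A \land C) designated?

Designated under: (A=true, C=true); (A=true, C=i); (A=true, C=false).

3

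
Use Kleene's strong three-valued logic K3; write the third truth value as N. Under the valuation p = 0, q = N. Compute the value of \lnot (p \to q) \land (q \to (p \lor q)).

p \to q = 0 \to N = 1  [\lnot 0 \lor N]
\lnot (p \to q) = \lnot 1 = 0
p \lor q = 0 \lor N = N
q \to (p \lor q) = N \to N = N
\lnot (p \to q) \land (q \to (p \lor q)) = 0 \land N = 0

0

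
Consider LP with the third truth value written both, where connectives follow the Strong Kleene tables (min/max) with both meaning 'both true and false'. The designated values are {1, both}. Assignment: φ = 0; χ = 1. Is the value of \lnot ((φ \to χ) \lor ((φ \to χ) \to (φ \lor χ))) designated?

φ \to χ = 0 \to 1 = 1
φ \to χ = 0 \to 1 = 1
φ \lor χ = 0 \lor 1 = 1
(φ \to χ) \to (φ \lor χ) = 1 \to 1 = 1
(φ \to χ) \lor ((φ \to χ) \to (φ \lor χ)) = 1 \lor 1 = 1
\lnot ((φ \to χ) \lor ((φ \to χ) \to (φ \lor χ))) = \lnot 1 = 0
0 ∉ {1, both}.

No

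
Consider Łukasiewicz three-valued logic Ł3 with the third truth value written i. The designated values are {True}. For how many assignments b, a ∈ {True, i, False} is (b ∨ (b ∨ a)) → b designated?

6

Of the 9 assignments, 6 give a value in {True}.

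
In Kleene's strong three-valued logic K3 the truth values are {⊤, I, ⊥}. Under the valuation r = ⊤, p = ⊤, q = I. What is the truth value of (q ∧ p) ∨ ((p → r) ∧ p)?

q ∧ p = I ∧ ⊤ = I
p → r = ⊤ → ⊤ = ⊤
(p → r) ∧ p = ⊤ ∧ ⊤ = ⊤
(q ∧ p) ∨ ((p → r) ∧ p) = I ∨ ⊤ = ⊤

⊤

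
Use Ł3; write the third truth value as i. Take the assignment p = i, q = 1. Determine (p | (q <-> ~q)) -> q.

1

~q = ~1 = 0
q <-> ~q = 1 <-> 0 = 0
p | (q <-> ~q) = i | 0 = i
(p | (q <-> ~q)) -> q = i -> 1 = 1  [min(1, 1−½+1)]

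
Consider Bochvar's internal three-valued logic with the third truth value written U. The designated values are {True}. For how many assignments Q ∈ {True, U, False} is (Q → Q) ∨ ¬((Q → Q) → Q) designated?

Q=True: True ✓
Q=U: U ·
Q=False: True ✓

2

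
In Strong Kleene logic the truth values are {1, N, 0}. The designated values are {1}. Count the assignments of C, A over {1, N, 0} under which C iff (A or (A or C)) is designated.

4

Designated under: (C=1, A=1); (C=1, A=N); (C=1, A=0); (C=0, A=0).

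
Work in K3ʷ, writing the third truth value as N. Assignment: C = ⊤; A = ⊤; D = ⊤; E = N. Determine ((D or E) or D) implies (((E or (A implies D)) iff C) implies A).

D or E = ⊤ or N = N
(D or E) or D = N or ⊤ = N
A implies D = ⊤ implies ⊤ = ⊤
E or (A implies D) = N or ⊤ = N
(E or (A implies D)) iff C = N iff ⊤ = N
((E or (A implies D)) iff C) implies A = N implies ⊤ = N  [any arg is the third value ⇒ result is the third value]
((D or E) or D) implies (((E or (A implies D)) iff C) implies A) = N implies N = N

N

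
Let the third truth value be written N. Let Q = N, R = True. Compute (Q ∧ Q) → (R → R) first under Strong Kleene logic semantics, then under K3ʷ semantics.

In Strong Kleene logic: Q ∧ Q = N ∧ N = N
R → R = True → True = True
(Q ∧ Q) → (R → R) = N → True = True  [¬N ∨ True]
In K3ʷ: Q ∧ Q = N ∧ N = N
R → R = True → True = True
(Q ∧ Q) → (R → R) = N → True = N
They differ because Strong Kleene logic and K3ʷ treat N differently under the binary connectives.

True; N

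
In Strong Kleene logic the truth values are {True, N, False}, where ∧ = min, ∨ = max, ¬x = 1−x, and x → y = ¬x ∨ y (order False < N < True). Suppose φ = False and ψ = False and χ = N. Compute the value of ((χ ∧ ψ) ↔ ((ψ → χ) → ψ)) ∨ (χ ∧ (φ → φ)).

True

χ ∧ ψ = N ∧ False = False
ψ → χ = False → N = True
(ψ → χ) → ψ = True → False = False
(χ ∧ ψ) ↔ ((ψ → χ) → ψ) = False ↔ False = True
φ → φ = False → False = True
χ ∧ (φ → φ) = N ∧ True = N
((χ ∧ ψ) ↔ ((ψ → χ) → ψ)) ∨ (χ ∧ (φ → φ)) = True ∨ N = True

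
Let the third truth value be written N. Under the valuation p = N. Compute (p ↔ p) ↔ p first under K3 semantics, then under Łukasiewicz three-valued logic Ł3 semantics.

N; N

In K3: p ↔ p = N ↔ N = N
(p ↔ p) ↔ p = N ↔ N = N
In Łukasiewicz three-valued logic Ł3: p ↔ p = N ↔ N = ⊤  [1 − |½−½|]
(p ↔ p) ↔ p = ⊤ ↔ N = N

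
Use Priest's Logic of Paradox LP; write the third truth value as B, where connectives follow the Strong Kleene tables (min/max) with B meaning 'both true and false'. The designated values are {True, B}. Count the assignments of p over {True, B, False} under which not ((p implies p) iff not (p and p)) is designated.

p=True: True ✓
p=B: B ✓
p=False: False ·

2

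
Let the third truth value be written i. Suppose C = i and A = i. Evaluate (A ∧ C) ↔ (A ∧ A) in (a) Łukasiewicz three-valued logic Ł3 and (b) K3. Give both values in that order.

In Łukasiewicz three-valued logic Ł3: A ∧ C = i ∧ i = i
A ∧ A = i ∧ i = i
(A ∧ C) ↔ (A ∧ A) = i ↔ i = true
In K3: A ∧ C = i ∧ i = i
A ∧ A = i ∧ i = i
(A ∧ C) ↔ (A ∧ A) = i ↔ i = i
They differ because Łukasiewicz three-valued logic Ł3 and K3 treat i differently under implication.

true; i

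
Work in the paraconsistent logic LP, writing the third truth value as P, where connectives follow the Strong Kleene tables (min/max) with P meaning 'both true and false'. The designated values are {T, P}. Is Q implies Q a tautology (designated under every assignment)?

Every assignment of Q over {T, P, F} gives a value in {T, P}.
In particular, with Q=P: Q implies Q = P.

Yes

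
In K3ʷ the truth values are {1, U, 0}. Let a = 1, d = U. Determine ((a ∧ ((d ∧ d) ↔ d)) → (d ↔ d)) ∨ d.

d ∧ d = U ∧ U = U
(d ∧ d) ↔ d = U ↔ U = U
a ∧ ((d ∧ d) ↔ d) = 1 ∧ U = U
d ↔ d = U ↔ U = U
(a ∧ ((d ∧ d) ↔ d)) → (d ↔ d) = U → U = U  [any arg is the third value ⇒ result is the third value]
((a ∧ ((d ∧ d) ↔ d)) → (d ↔ d)) ∨ d = U ∨ U = U

U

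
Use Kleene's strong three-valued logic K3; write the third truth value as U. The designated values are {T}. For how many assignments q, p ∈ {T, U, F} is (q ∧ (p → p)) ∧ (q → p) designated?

1

Designated under: (q=T, p=T).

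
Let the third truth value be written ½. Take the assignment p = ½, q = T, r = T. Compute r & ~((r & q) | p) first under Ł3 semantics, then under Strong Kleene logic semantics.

F; F

In Ł3: r & q = T & T = T
(r & q) | p = T | ½ = T
~((r & q) | p) = ~T = F
r & ~((r & q) | p) = T & F = F
In Strong Kleene logic: r & q = T & T = T
(r & q) | p = T | ½ = T
~((r & q) | p) = ~T = F
r & ~((r & q) | p) = T & F = F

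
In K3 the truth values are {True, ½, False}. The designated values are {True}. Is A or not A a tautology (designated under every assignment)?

Countermodel: A=½ gives ½, which is not designated.

No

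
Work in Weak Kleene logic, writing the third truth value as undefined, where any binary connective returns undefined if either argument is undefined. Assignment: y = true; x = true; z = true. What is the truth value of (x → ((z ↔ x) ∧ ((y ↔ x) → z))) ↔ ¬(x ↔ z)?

z ↔ x = true ↔ true = true
y ↔ x = true ↔ true = true
(y ↔ x) → z = true → true = true
(z ↔ x) ∧ ((y ↔ x) → z) = true ∧ true = true
x → ((z ↔ x) ∧ ((y ↔ x) → z)) = true → true = true
x ↔ z = true ↔ true = true
¬(x ↔ z) = ¬true = false
(x → ((z ↔ x) ∧ ((y ↔ x) → z))) ↔ ¬(x ↔ z) = true ↔ false = false

false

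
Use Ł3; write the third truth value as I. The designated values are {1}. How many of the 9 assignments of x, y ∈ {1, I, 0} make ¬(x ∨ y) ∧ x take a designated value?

0

Of the 9 assignments, 0 give a value in {1}.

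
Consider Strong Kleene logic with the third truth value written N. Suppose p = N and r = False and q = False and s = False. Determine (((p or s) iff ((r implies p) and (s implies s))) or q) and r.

p or s = N or False = N
r implies p = False implies N = True
s implies s = False implies False = True
(r implies p) and (s implies s) = True and True = True
(p or s) iff ((r implies p) and (s implies s)) = N iff True = N
((p or s) iff ((r implies p) and (s implies s))) or q = N or False = N
(((p or s) iff ((r implies p) and (s implies s))) or q) and r = N and False = False

False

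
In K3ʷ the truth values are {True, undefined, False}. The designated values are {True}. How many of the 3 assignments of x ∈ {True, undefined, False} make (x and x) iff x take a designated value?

x=True: True ✓
x=undefined: undefined ·
x=False: True ✓

2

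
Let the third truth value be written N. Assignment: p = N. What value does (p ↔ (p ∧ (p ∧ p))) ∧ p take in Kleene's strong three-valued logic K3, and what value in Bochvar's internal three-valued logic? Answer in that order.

N; N

In Kleene's strong three-valued logic K3: p ∧ p = N ∧ N = N
p ∧ (p ∧ p) = N ∧ N = N
p ↔ (p ∧ (p ∧ p)) = N ↔ N = N
(p ↔ (p ∧ (p ∧ p))) ∧ p = N ∧ N = N
In Bochvar's internal three-valued logic: p ∧ p = N ∧ N = N
p ∧ (p ∧ p) = N ∧ N = N
p ↔ (p ∧ (p ∧ p)) = N ↔ N = N
(p ↔ (p ∧ (p ∧ p))) ∧ p = N ∧ N = N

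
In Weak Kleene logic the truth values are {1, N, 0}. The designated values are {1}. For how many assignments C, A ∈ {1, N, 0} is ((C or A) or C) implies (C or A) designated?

4

Designated under: (C=1, A=1); (C=1, A=0); (C=0, A=1); (C=0, A=0).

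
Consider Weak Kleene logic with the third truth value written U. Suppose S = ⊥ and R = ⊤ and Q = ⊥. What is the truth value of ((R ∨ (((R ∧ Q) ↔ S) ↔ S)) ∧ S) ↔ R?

⊥

R ∧ Q = ⊤ ∧ ⊥ = ⊥
(R ∧ Q) ↔ S = ⊥ ↔ ⊥ = ⊤
((R ∧ Q) ↔ S) ↔ S = ⊤ ↔ ⊥ = ⊥
R ∨ (((R ∧ Q) ↔ S) ↔ S) = ⊤ ∨ ⊥ = ⊤
(R ∨ (((R ∧ Q) ↔ S) ↔ S)) ∧ S = ⊤ ∧ ⊥ = ⊥
((R ∨ (((R ∧ Q) ↔ S) ↔ S)) ∧ S) ↔ R = ⊥ ↔ ⊤ = ⊥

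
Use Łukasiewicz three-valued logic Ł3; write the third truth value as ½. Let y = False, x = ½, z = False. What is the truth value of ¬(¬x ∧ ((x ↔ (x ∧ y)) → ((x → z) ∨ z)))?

¬x = ¬½ = ½
x ∧ y = ½ ∧ False = False
x ↔ (x ∧ y) = ½ ↔ False = ½  [1 − |½−0|]
x → z = ½ → False = ½
(x → z) ∨ z = ½ ∨ False = ½
(x ↔ (x ∧ y)) → ((x → z) ∨ z) = ½ → ½ = True
¬x ∧ ((x ↔ (x ∧ y)) → ((x → z) ∨ z)) = ½ ∧ True = ½
¬(¬x ∧ ((x ↔ (x ∧ y)) → ((x → z) ∨ z))) = ¬½ = ½

½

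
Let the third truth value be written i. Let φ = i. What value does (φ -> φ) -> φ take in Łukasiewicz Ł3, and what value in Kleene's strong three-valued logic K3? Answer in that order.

i; i

In Łukasiewicz Ł3: φ -> φ = i -> i = True  [min(1, 1−½+½)]
(φ -> φ) -> φ = True -> i = i
In Kleene's strong three-valued logic K3: φ -> φ = i -> i = i
(φ -> φ) -> φ = i -> i = i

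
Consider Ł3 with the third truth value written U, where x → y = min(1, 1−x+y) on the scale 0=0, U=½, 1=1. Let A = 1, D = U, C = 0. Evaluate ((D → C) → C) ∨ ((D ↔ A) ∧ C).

D → C = U → 0 = U
(D → C) → C = U → 0 = U
D ↔ A = U ↔ 1 = U
(D ↔ A) ∧ C = U ∧ 0 = 0
((D → C) → C) ∨ ((D ↔ A) ∧ C) = U ∨ 0 = U

U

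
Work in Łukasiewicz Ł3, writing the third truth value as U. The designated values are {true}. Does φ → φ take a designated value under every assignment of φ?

Every assignment of φ over {true, U, false} gives a value in {true}.
In particular, with φ=U: φ → φ = true.

Yes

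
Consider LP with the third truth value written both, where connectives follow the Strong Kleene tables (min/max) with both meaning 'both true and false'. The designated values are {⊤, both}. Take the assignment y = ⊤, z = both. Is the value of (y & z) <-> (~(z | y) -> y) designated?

Yes

y & z = ⊤ & both = both
z | y = both | ⊤ = ⊤
~(z | y) = ~⊤ = ⊥
~(z | y) -> y = ⊥ -> ⊤ = ⊤
(y & z) <-> (~(z | y) -> y) = both <-> ⊤ = both
both ∈ {⊤, both}.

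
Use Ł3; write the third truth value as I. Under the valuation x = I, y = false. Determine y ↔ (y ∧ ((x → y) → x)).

true

x → y = I → false = I  [min(1, 1−½+0)]
(x → y) → x = I → I = true
y ∧ ((x → y) → x) = false ∧ true = false
y ↔ (y ∧ ((x → y) → x)) = false ↔ false = true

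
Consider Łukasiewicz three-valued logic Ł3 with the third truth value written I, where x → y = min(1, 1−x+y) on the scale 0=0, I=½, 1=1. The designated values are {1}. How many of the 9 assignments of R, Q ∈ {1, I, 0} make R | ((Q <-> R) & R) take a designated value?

3

Designated under: (R=1, Q=1); (R=1, Q=I); (R=1, Q=0).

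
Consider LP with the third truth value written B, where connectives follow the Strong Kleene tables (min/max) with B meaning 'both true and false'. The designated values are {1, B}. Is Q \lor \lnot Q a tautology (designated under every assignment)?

Yes

Every assignment of Q over {1, B, 0} gives a value in {1, B}.
In particular, with Q=B: Q \lor \lnot Q = B.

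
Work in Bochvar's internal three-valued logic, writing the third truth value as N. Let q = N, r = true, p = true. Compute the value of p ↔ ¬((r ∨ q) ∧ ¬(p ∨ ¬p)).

N

r ∨ q = true ∨ N = N
¬p = ¬true = false
p ∨ ¬p = true ∨ false = true
¬(p ∨ ¬p) = ¬true = false
(r ∨ q) ∧ ¬(p ∨ ¬p) = N ∧ false = N
¬((r ∨ q) ∧ ¬(p ∨ ¬p)) = ¬N = N
p ↔ ¬((r ∨ q) ∧ ¬(p ∨ ¬p)) = true ↔ N = N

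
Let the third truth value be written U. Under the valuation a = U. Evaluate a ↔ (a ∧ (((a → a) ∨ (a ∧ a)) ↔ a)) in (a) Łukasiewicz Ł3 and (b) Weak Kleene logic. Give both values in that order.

true; U

In Łukasiewicz Ł3: a → a = U → U = true  [min(1, 1−½+½)]
a ∧ a = U ∧ U = U
(a → a) ∨ (a ∧ a) = true ∨ U = true
((a → a) ∨ (a ∧ a)) ↔ a = true ↔ U = U
a ∧ (((a → a) ∨ (a ∧ a)) ↔ a) = U ∧ U = U
a ↔ (a ∧ (((a → a) ∨ (a ∧ a)) ↔ a)) = U ↔ U = true
In Weak Kleene logic: a → a = U → U = U  [any arg is the third value ⇒ result is the third value]
a ∧ a = U ∧ U = U
(a → a) ∨ (a ∧ a) = U ∨ U = U
((a → a) ∨ (a ∧ a)) ↔ a = U ↔ U = U
a ∧ (((a → a) ∨ (a ∧ a)) ↔ a) = U ∧ U = U
a ↔ (a ∧ (((a → a) ∨ (a ∧ a)) ↔ a)) = U ↔ U = U
They differ because Łukasiewicz Ł3 and Weak Kleene logic treat U differently under the binary connectives.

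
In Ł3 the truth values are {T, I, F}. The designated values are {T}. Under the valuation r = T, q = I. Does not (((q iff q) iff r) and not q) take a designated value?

No

q iff q = I iff I = T  [1 − |½−½|]
(q iff q) iff r = T iff T = T
not q = not I = I
((q iff q) iff r) and not q = T and I = I
not (((q iff q) iff r) and not q) = not I = I
I ∉ {T}.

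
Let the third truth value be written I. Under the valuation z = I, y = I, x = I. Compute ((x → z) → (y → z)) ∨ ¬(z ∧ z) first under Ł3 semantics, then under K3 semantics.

In Ł3: x → z = I → I = True
y → z = I → I = True
(x → z) → (y → z) = True → True = True
z ∧ z = I ∧ I = I
¬(z ∧ z) = ¬I = I
((x → z) → (y → z)) ∨ ¬(z ∧ z) = True ∨ I = True
In K3: x → z = I → I = I  [¬I ∨ I]
y → z = I → I = I
(x → z) → (y → z) = I → I = I
z ∧ z = I ∧ I = I
¬(z ∧ z) = ¬I = I
((x → z) → (y → z)) ∨ ¬(z ∧ z) = I ∨ I = I
They differ because Ł3 and K3 treat I differently under implication.

True; I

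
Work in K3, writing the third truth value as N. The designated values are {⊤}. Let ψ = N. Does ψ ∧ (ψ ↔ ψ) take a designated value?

ψ ↔ ψ = N ↔ N = N
ψ ∧ (ψ ↔ ψ) = N ∧ N = N
N ∉ {⊤}.

No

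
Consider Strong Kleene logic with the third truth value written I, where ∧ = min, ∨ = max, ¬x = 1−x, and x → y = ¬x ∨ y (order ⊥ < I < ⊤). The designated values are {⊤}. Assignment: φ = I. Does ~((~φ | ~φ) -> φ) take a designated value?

~φ = ~I = I
~φ = ~I = I
~φ | ~φ = I | I = I
(~φ | ~φ) -> φ = I -> I = I  [~I | I]
~((~φ | ~φ) -> φ) = ~I = I
I ∉ {⊤}.

No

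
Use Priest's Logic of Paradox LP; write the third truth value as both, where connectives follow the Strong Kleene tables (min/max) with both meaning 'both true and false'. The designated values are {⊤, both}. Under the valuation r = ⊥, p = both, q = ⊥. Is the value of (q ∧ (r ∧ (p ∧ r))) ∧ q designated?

p ∧ r = both ∧ ⊥ = ⊥
r ∧ (p ∧ r) = ⊥ ∧ ⊥ = ⊥
q ∧ (r ∧ (p ∧ r)) = ⊥ ∧ ⊥ = ⊥
(q ∧ (r ∧ (p ∧ r))) ∧ q = ⊥ ∧ ⊥ = ⊥
⊥ ∉ {⊤, both}.

No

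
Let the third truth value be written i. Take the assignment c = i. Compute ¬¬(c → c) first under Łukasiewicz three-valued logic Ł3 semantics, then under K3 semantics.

⊤; i

In Łukasiewicz three-valued logic Ł3: c → c = i → i = ⊤  [min(1, 1−½+½)]
¬(c → c) = ¬⊤ = ⊥
¬¬(c → c) = ¬⊥ = ⊤
In K3: c → c = i → i = i  [¬i ∨ i]
¬(c → c) = ¬i = i
¬¬(c → c) = ¬i = i
They differ because Łukasiewicz three-valued logic Ł3 and K3 treat i differently under implication.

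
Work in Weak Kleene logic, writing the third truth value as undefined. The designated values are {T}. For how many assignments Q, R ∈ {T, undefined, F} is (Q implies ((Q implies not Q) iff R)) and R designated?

Designated under: (Q=F, R=T).

1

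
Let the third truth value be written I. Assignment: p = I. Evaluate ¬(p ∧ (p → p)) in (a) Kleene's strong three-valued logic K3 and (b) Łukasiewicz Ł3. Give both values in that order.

I; I

In Kleene's strong three-valued logic K3: p → p = I → I = I  [¬I ∨ I]
p ∧ (p → p) = I ∧ I = I
¬(p ∧ (p → p)) = ¬I = I
In Łukasiewicz Ł3: p → p = I → I = T
p ∧ (p → p) = I ∧ T = I
¬(p ∧ (p → p)) = ¬I = I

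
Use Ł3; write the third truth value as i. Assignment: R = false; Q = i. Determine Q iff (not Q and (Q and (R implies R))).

true

not Q = not i = i
R implies R = false implies false = true
Q and (R implies R) = i and true = i
not Q and (Q and (R implies R)) = i and i = i
Q iff (not Q and (Q and (R implies R))) = i iff i = true  [1 − |½−½|]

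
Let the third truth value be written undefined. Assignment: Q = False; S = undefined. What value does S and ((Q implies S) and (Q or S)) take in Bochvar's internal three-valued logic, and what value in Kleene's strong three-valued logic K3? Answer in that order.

In Bochvar's internal three-valued logic: Q implies S = False implies undefined = undefined  [any arg is the third value ⇒ result is the third value]
Q or S = False or undefined = undefined
(Q implies S) and (Q or S) = undefined and undefined = undefined
S and ((Q implies S) and (Q or S)) = undefined and undefined = undefined
In Kleene's strong three-valued logic K3: Q implies S = False implies undefined = True  [not False or undefined]
Q or S = False or undefined = undefined
(Q implies S) and (Q or S) = True and undefined = undefined
S and ((Q implies S) and (Q or S)) = undefined and undefined = undefined

undefined; undefined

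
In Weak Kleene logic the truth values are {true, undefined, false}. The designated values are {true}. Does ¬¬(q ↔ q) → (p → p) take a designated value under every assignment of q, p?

Countermodel: q=true, p=undefined gives undefined, which is not designated.

No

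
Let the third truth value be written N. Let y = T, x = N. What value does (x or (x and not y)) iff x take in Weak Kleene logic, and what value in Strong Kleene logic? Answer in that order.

N; N

In Weak Kleene logic: not y = not T = F
x and not y = N and F = N
x or (x and not y) = N or N = N
(x or (x and not y)) iff x = N iff N = N
In Strong Kleene logic: not y = not T = F
x and not y = N and F = F
x or (x and not y) = N or F = N
(x or (x and not y)) iff x = N iff N = N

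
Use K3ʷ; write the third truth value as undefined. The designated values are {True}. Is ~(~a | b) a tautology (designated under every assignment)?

Countermodel: a=True, b=True gives False, which is not designated.

No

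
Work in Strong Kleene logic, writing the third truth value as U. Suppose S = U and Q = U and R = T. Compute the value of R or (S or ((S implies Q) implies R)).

S implies Q = U implies U = U  [not U or U]
(S implies Q) implies R = U implies T = T
S or ((S implies Q) implies R) = U or T = T
R or (S or ((S implies Q) implies R)) = T or T = T

T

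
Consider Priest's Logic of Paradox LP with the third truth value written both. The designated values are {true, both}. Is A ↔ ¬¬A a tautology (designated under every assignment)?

Yes

Every assignment of A over {true, both, false} gives a value in {true, both}.
In particular, with A=both: A ↔ ¬¬A = both.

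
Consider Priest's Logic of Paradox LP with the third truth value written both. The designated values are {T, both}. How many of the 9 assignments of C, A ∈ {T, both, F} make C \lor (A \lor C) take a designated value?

Of the 9 assignments, 8 give a value in {T, both}.

8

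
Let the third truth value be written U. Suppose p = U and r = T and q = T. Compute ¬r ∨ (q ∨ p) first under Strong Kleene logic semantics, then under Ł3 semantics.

In Strong Kleene logic: ¬r = ¬T = F
q ∨ p = T ∨ U = T
¬r ∨ (q ∨ p) = F ∨ T = T
In Ł3: ¬r = ¬T = F
q ∨ p = T ∨ U = T
¬r ∨ (q ∨ p) = F ∨ T = T

T; T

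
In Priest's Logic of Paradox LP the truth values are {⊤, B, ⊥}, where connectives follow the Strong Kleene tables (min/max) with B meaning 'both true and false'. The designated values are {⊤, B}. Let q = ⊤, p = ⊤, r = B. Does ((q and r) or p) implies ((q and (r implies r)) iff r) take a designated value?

q and r = ⊤ and B = B
(q and r) or p = B or ⊤ = ⊤
r implies r = B implies B = B
q and (r implies r) = ⊤ and B = B
(q and (r implies r)) iff r = B iff B = B
((q and r) or p) implies ((q and (r implies r)) iff r) = ⊤ implies B = B
B ∈ {⊤, B}.

Yes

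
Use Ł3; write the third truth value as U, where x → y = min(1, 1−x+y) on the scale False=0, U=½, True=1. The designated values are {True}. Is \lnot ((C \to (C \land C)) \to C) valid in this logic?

Countermodel: C=True gives False, which is not designated.

No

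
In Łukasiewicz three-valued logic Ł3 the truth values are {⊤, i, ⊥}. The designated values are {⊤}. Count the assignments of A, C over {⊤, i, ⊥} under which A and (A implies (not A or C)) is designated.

Designated under: (A=⊤, C=⊤).

1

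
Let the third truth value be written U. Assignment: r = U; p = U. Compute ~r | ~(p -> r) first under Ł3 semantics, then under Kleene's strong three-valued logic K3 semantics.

In Ł3: ~r = ~U = U
p -> r = U -> U = true  [min(1, 1−½+½)]
~(p -> r) = ~true = false
~r | ~(p -> r) = U | false = U
In Kleene's strong three-valued logic K3: ~r = ~U = U
p -> r = U -> U = U  [~U | U]
~(p -> r) = ~U = U
~r | ~(p -> r) = U | U = U

U; U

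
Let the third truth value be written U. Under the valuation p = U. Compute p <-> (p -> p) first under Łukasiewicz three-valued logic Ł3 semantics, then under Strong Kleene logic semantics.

U; U

In Łukasiewicz three-valued logic Ł3: p -> p = U -> U = 1
p <-> (p -> p) = U <-> 1 = U
In Strong Kleene logic: p -> p = U -> U = U  [~U | U]
p <-> (p -> p) = U <-> U = U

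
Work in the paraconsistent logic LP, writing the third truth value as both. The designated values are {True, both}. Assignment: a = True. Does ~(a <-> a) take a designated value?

a <-> a = True <-> True = True
~(a <-> a) = ~True = False
False ∉ {True, both}.

No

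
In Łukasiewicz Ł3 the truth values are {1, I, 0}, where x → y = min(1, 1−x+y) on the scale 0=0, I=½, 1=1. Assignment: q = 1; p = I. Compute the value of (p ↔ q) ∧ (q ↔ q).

p ↔ q = I ↔ 1 = I
q ↔ q = 1 ↔ 1 = 1
(p ↔ q) ∧ (q ↔ q) = I ∧ 1 = I

I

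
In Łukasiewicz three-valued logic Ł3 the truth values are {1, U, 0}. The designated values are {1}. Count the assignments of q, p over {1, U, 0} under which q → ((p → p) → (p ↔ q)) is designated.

Of the 9 assignments, 7 give a value in {1}.

7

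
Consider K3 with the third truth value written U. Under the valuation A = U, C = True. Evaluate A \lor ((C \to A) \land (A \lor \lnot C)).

C \to A = True \to U = U  [\lnot True \lor U]
\lnot C = \lnot True = False
A \lor \lnot C = U \lor False = U
(C \to A) \land (A \lor \lnot C) = U \land U = U
A \lor ((C \to A) \land (A \lor \lnot C)) = U \lor U = U

U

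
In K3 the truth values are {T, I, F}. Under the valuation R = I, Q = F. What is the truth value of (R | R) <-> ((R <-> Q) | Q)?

I

R | R = I | I = I
R <-> Q = I <-> F = I
(R <-> Q) | Q = I | F = I
(R | R) <-> ((R <-> Q) | Q) = I <-> I = I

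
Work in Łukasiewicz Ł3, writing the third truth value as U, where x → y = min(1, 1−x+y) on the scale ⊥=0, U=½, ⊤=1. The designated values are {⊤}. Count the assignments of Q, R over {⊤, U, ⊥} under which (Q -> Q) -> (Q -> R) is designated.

6

Of the 9 assignments, 6 give a value in {⊤}.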